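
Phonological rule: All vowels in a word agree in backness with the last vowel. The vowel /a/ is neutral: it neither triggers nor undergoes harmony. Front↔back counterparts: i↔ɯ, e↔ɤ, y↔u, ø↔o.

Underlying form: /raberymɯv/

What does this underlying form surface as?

/e/ harmonizes with /ɯ/ ([+back]) → [ɤ]
/y/ harmonizes with /ɯ/ ([+back]) → [u]

[rabɤrumɯv]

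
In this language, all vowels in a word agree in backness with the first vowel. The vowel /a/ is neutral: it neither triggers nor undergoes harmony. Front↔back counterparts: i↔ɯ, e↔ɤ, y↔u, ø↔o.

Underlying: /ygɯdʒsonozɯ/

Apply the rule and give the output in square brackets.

[ygidʒsønøzi]

/ɯ/ harmonizes with /y/ ([-back]) → [i]
/o/ harmonizes with /y/ ([-back]) → [ø]
/o/ harmonizes with /y/ ([-back]) → [ø]
/ɯ/ harmonizes with /y/ ([-back]) → [i]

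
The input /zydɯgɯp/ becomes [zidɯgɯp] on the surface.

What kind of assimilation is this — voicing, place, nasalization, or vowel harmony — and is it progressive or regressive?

vowel harmony, regressive

/y/→[i].
Vowels agree with the last vowel, so the harmony is regressive.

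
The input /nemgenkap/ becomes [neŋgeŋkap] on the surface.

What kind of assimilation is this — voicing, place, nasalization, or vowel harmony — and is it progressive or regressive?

/m/→[ŋ] /n/→[ŋ].
Each target copies a feature from the following segment, so the direction is regressive.

place assimilation, regressive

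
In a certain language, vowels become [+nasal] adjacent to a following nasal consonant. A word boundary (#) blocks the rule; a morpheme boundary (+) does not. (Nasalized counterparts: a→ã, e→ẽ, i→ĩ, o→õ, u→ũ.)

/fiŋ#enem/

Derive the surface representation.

[fĩŋ#ẽnẽm]

/i/ before nasal /ŋ/ → [ĩ]
/e/ before nasal /n/ → [ẽ]
/e/ before nasal /m/ → [ẽ]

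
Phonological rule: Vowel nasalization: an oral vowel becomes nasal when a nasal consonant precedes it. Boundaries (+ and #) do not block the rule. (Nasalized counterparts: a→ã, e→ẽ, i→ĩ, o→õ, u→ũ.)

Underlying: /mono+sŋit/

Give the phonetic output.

[mõnõ+sŋĩt]

/o/ after nasal /m/ → [õ]
/o/ after nasal /n/ → [õ]
/i/ after nasal /ŋ/ → [ĩ]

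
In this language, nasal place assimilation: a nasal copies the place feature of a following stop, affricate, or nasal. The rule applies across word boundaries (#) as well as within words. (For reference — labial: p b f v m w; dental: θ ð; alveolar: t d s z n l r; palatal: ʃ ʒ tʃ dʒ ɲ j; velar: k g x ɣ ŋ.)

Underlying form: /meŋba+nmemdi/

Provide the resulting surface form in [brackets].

/ŋ/ before /b/ (labial) → [m]
/n/ before /m/ (labial) → [m]
/m/ before /d/ (alveolar) → [n]

[memba+mmendi]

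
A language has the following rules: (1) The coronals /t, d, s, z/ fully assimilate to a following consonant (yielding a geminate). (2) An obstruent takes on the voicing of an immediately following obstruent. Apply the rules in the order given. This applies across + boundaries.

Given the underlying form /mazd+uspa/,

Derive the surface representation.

[madd+uppa]

Rule 1: /z/ before /d/ → [d] (total assimilation)
Rule 1: /s/ before /p/ → [p] (total assimilation)
After rule 1: madd+uppa
Rule 2: no segment meets the rule's conditions; no change.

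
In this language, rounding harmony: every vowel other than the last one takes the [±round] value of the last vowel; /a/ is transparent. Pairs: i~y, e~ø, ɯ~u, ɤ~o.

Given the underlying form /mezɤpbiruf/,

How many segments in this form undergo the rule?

3

/e/ harmonizes with /u/ ([+round]) → [ø]
/ɤ/ harmonizes with /u/ ([+round]) → [o]
/i/ harmonizes with /u/ ([+round]) → [y]
3 segments change.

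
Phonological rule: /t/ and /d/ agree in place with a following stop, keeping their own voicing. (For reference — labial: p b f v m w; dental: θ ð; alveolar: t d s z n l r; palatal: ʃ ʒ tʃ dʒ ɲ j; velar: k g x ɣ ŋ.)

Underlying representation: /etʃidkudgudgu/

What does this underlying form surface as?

[etʃigkugguggu]

/d/ before /k/ (velar) → [g]
/d/ before /g/ (velar) → [g]
/d/ before /g/ (velar) → [g]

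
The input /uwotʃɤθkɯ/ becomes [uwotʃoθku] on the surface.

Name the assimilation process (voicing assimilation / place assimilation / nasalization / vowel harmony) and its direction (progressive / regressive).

/ɤ/→[o] /ɯ/→[u].
Vowels agree with the first vowel, so the harmony is progressive.

vowel harmony, progressive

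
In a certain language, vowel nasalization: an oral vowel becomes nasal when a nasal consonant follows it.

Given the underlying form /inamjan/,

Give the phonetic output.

[ĩnãmjãn]

/i/ before nasal /n/ → [ĩ]
/a/ before nasal /m/ → [ã]
/a/ before nasal /n/ → [ã]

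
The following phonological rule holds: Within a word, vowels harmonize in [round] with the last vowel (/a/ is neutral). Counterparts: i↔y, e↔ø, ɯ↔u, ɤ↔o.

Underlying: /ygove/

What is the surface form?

[igɤve]

/y/ harmonizes with /e/ ([-round]) → [i]
/o/ harmonizes with /e/ ([-round]) → [ɤ]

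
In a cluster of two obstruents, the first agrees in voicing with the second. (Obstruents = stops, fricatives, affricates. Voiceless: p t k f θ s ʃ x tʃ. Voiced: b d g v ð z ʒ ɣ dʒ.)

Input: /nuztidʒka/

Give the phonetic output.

/z/ before /t/ (voiceless) → [s]
/dʒ/ before /k/ (voiceless) → [tʃ]

[nustitʃka]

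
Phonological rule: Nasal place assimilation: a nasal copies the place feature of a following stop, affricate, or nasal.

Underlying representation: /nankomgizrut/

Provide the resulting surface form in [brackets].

/n/ before /k/ (velar) → [ŋ]
/m/ before /g/ (velar) → [ŋ]

[naŋkoŋgizrut]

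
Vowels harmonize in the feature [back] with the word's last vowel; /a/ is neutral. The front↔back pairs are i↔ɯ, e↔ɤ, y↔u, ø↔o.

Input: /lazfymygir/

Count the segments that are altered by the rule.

No segment meets the rule's conditions.

0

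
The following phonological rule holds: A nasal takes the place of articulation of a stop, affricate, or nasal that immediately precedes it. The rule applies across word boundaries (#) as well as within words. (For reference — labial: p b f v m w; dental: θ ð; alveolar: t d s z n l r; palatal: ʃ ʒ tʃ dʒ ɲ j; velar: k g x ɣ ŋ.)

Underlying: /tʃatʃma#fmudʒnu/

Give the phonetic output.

[tʃatʃɲa#fmudʒɲu]

/m/ after /tʃ/ (palatal) → [ɲ]
/n/ after /dʒ/ (palatal) → [ɲ]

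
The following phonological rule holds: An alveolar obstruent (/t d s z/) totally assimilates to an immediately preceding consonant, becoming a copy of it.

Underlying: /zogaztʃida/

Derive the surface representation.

no segment meets the rule's conditions; no change.

[zogaztʃida]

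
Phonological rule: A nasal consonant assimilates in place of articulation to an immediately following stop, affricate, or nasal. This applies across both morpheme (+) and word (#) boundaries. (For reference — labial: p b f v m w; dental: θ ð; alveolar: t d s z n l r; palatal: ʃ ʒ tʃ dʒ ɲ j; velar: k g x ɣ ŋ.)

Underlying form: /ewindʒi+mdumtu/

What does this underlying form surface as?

[ewiɲdʒi+nduntu]

/n/ before /dʒ/ (palatal) → [ɲ]
/m/ before /d/ (alveolar) → [n]
/m/ before /t/ (alveolar) → [n]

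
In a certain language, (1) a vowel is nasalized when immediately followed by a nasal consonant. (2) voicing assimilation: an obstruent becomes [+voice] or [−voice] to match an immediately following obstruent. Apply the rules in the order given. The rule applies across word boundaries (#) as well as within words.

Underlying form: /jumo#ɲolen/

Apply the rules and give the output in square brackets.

Rule 1: /u/ before nasal /m/ → [ũ]
Rule 1: /o/ before nasal /ɲ/ → [õ]
Rule 1: /e/ before nasal /n/ → [ẽ]
After rule 1: jũmõ#ɲolẽn
Rule 2: no segment meets the rule's conditions; no change.

[jũmõ#ɲolẽn]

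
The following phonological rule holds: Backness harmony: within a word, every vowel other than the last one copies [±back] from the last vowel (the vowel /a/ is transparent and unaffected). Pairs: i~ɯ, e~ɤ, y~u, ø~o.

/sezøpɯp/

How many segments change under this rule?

/e/ harmonizes with /ɯ/ ([+back]) → [ɤ]
/ø/ harmonizes with /ɯ/ ([+back]) → [o]
2 segments change.

2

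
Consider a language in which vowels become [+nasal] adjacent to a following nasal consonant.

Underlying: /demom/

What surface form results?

/e/ before nasal /m/ → [ẽ]
/o/ before nasal /m/ → [õ]

[dẽmõm]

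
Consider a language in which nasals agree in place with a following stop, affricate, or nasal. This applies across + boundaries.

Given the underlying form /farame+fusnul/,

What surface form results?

[farame+fusnul]

no segment meets the rule's conditions; no change.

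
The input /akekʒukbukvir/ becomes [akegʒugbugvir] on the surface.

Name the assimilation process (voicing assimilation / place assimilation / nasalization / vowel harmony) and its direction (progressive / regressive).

voicing assimilation, regressive

/k/→[g] /k/→[g] /k/→[g].
Each target copies a feature from the following segment, so the direction is regressive.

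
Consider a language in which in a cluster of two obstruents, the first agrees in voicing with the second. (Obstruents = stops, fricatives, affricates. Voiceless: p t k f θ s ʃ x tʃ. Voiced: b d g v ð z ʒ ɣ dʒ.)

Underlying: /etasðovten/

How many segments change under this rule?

2

/s/ before /ð/ (voiced) → [z]
/v/ before /t/ (voiceless) → [f]
2 segments change.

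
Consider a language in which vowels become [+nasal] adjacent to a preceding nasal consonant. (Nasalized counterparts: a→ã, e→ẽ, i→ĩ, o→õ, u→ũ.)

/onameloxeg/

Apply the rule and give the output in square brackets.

[onãmẽloxeg]

/a/ after nasal /n/ → [ã]
/e/ after nasal /m/ → [ẽ]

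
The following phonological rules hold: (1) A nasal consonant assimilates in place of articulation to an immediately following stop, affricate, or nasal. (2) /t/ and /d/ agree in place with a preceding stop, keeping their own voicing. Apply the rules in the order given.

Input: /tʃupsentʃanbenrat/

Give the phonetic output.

Rule 1: /n/ before /tʃ/ (palatal) → [ɲ]
Rule 1: /n/ before /b/ (labial) → [m]
After rule 1: tʃupseɲtʃambenrat
Rule 2: no segment meets the rule's conditions; no change.

[tʃupseɲtʃambenrat]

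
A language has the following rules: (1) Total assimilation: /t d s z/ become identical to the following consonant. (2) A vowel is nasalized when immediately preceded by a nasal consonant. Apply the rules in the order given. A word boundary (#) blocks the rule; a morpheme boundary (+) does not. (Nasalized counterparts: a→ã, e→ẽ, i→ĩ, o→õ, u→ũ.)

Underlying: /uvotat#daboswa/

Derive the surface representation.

[uvotat#dabowwa]

Rule 1: /s/ before /w/ → [w] (total assimilation)
After rule 1: uvotat#dabowwa
Rule 2: no segment meets the rule's conditions; no change.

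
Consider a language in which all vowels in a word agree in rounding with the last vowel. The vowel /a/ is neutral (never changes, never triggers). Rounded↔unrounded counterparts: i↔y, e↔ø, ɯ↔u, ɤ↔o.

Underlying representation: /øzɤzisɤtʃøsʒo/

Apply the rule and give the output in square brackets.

[øzozysotʃøsʒo]

/ɤ/ harmonizes with /o/ ([+round]) → [o]
/i/ harmonizes with /o/ ([+round]) → [y]
/ɤ/ harmonizes with /o/ ([+round]) → [o]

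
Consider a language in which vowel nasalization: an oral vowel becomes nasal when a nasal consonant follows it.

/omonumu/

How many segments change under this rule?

3

/o/ before nasal /m/ → [õ]
/o/ before nasal /n/ → [õ]
/u/ before nasal /m/ → [ũ]
3 segments change.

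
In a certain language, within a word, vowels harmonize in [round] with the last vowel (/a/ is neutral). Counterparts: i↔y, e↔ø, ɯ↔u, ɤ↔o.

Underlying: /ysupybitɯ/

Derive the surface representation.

[isɯpibitɯ]

/y/ harmonizes with /ɯ/ ([-round]) → [i]
/u/ harmonizes with /ɯ/ ([-round]) → [ɯ]
/y/ harmonizes with /ɯ/ ([-round]) → [i]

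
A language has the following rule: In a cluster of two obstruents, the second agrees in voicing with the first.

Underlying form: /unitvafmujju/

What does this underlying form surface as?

[unitfafmujju]

/v/ after /t/ (voiceless) → [f]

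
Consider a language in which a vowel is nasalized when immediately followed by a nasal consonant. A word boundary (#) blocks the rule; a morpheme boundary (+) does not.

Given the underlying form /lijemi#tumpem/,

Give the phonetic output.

/e/ before nasal /m/ → [ẽ]
/u/ before nasal /m/ → [ũ]
/e/ before nasal /m/ → [ẽ]

[lijẽmi#tũmpẽm]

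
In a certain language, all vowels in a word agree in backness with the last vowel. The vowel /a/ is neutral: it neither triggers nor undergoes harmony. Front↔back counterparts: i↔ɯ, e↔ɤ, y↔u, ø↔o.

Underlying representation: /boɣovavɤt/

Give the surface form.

[boɣovavɤt]

no segment meets the rule's conditions; no change.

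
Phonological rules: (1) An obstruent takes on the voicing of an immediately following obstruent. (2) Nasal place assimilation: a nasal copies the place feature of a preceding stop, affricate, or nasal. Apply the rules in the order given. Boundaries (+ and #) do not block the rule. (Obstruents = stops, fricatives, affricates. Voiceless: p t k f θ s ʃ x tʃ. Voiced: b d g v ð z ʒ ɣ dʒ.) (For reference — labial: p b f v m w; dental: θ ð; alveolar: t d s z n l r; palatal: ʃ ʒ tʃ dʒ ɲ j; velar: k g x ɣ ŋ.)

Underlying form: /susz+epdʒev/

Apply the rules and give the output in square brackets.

[suzz+ebdʒev]

Rule 1: /s/ before /z/ (voiced) → [z]
Rule 1: /p/ before /dʒ/ (voiced) → [b]
After rule 1: suzz+ebdʒev
Rule 2: no segment meets the rule's conditions; no change.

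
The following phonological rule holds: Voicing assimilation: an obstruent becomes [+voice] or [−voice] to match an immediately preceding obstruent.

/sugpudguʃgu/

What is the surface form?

[sugbudguʃku]

/p/ after /g/ (voiced) → [b]
/g/ after /ʃ/ (voiceless) → [k]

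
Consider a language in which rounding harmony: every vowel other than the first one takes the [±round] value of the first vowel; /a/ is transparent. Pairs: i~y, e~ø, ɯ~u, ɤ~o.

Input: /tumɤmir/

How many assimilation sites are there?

/ɤ/ harmonizes with /u/ ([+round]) → [o]
/i/ harmonizes with /u/ ([+round]) → [y]
2 segments change.

2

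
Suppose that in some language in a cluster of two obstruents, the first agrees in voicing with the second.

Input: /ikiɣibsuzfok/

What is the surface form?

/b/ before /s/ (voiceless) → [p]
/z/ before /f/ (voiceless) → [s]

[ikiɣipsusfok]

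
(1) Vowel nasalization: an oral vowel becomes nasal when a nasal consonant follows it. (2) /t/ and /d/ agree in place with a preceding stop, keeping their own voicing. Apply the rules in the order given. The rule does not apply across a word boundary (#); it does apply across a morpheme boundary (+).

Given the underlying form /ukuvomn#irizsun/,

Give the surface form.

[ukuvõmn#irizsũn]

Rule 1: /o/ before nasal /m/ → [õ]
Rule 1: /u/ before nasal /n/ → [ũ]
After rule 1: ukuvõmn#irizsũn
Rule 2: no segment meets the rule's conditions; no change.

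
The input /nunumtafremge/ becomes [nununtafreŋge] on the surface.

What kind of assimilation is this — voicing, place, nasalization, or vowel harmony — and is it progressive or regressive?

/m/→[n] /m/→[ŋ].
Each target copies a feature from the following segment, so the direction is regressive.

place assimilation, regressive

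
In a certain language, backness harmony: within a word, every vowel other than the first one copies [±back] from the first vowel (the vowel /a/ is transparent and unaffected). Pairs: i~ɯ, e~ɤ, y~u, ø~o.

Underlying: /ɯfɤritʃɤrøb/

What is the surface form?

[ɯfɤrɯtʃɤrob]

/i/ harmonizes with /ɯ/ ([+back]) → [ɯ]
/ø/ harmonizes with /ɯ/ ([+back]) → [o]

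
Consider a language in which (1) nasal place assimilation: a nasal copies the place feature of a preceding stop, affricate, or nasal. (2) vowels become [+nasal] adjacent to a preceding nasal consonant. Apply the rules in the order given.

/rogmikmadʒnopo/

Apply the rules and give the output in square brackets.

[rogŋĩkŋãdʒɲõpo]

Rule 1: /m/ after /g/ (velar) → [ŋ]
Rule 1: /m/ after /k/ (velar) → [ŋ]
Rule 1: /n/ after /dʒ/ (palatal) → [ɲ]
After rule 1: rogŋikŋadʒɲopo
Rule 2: /i/ after nasal /ŋ/ → [ĩ]
Rule 2: /a/ after nasal /ŋ/ → [ã]
Rule 2: /o/ after nasal /ɲ/ → [õ]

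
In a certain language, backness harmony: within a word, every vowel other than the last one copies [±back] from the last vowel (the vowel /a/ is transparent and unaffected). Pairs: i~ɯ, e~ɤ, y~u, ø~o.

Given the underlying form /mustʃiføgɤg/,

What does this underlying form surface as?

[mustʃɯfogɤg]

/i/ harmonizes with /ɤ/ ([+back]) → [ɯ]
/ø/ harmonizes with /ɤ/ ([+back]) → [o]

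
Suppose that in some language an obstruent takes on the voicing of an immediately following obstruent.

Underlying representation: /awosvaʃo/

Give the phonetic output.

[awozvaʃo]

/s/ before /v/ (voiced) → [z]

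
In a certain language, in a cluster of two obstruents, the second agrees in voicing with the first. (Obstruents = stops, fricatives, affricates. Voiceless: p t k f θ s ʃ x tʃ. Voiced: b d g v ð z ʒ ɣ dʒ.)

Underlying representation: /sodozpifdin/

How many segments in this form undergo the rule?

/p/ after /z/ (voiced) → [b]
/d/ after /f/ (voiceless) → [t]
2 segments change.

2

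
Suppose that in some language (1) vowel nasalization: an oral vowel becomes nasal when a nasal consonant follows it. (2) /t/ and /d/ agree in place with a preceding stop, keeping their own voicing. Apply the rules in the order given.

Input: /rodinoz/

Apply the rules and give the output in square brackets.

[rodĩnoz]

Rule 1: /i/ before nasal /n/ → [ĩ]
After rule 1: rodĩnoz
Rule 2: no segment meets the rule's conditions; no change.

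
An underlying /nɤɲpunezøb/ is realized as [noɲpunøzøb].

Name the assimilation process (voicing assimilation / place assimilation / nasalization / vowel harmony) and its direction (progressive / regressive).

vowel harmony, regressive

/ɤ/→[o] /e/→[ø].
Vowels agree with the last vowel, so the harmony is regressive.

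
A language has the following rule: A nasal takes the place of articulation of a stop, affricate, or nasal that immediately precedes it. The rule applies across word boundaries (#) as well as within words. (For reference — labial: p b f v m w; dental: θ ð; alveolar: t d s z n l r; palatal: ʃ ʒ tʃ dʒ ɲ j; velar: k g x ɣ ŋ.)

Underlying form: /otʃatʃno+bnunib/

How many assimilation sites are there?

2

/n/ after /tʃ/ (palatal) → [ɲ]
/n/ after /b/ (labial) → [m]
2 segments change.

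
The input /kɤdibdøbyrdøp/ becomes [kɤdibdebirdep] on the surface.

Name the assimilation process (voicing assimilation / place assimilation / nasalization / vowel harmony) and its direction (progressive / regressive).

/ø/→[e] /y/→[i] /ø/→[e].
Vowels agree with the first vowel, so the harmony is progressive.

vowel harmony, progressive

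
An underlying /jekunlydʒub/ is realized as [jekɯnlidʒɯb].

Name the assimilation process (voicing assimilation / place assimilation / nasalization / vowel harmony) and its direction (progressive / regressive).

vowel harmony, progressive

/u/→[ɯ] /y/→[i] /u/→[ɯ].
Vowels agree with the first vowel, so the harmony is progressive.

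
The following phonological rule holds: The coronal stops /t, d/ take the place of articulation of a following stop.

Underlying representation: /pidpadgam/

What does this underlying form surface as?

[pibpaggam]

/d/ before /p/ (labial) → [b]
/d/ before /g/ (velar) → [g]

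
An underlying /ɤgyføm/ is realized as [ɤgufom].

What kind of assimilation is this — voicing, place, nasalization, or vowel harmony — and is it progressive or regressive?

/y/→[u] /ø/→[o].
Vowels agree with the first vowel, so the harmony is progressive.

vowel harmony, progressive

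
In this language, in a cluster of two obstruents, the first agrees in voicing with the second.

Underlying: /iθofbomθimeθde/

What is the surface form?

[iθovbomθimeðde]

/f/ before /b/ (voiced) → [v]
/θ/ before /d/ (voiced) → [ð]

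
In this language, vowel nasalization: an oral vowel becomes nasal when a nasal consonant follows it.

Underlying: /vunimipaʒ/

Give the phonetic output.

[vũnĩmipaʒ]

/u/ before nasal /n/ → [ũ]
/i/ before nasal /m/ → [ĩ]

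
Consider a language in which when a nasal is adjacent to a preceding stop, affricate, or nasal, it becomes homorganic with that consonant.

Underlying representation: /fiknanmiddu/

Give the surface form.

[fikŋanniddu]

/n/ after /k/ (velar) → [ŋ]
/m/ after /n/ (alveolar) → [n]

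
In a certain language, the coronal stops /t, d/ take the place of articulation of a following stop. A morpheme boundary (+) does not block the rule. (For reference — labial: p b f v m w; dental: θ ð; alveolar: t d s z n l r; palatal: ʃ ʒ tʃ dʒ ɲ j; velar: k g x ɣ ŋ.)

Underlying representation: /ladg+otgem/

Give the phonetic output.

[lagg+okgem]

/d/ before /g/ (velar) → [g]
/t/ before /g/ (velar) → [k]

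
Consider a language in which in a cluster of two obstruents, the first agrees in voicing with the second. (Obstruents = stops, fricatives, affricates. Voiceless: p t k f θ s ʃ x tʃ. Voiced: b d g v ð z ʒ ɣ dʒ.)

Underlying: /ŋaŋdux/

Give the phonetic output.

[ŋaŋdux]

no segment meets the rule's conditions; no change.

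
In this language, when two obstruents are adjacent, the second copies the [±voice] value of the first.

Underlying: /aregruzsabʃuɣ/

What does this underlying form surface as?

/s/ after /z/ (voiced) → [z]
/ʃ/ after /b/ (voiced) → [ʒ]

[aregruzzabʒuɣ]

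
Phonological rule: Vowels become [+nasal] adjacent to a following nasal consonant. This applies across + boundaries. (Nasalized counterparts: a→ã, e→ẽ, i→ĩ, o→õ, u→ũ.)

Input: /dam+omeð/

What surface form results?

/a/ before nasal /m/ → [ã]
/o/ before nasal /m/ → [õ]

[dãm+õmeð]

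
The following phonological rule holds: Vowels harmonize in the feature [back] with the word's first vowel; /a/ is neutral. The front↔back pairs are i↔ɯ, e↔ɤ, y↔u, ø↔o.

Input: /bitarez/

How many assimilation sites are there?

No segment meets the rule's conditions.

0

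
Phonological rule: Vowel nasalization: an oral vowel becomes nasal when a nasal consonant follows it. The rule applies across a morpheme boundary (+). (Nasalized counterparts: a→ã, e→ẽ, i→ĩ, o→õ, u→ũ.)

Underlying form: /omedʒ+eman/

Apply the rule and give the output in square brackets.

[õmedʒ+ẽmãn]

/o/ before nasal /m/ → [õ]
/e/ before nasal /m/ → [ẽ]
/a/ before nasal /n/ → [ã]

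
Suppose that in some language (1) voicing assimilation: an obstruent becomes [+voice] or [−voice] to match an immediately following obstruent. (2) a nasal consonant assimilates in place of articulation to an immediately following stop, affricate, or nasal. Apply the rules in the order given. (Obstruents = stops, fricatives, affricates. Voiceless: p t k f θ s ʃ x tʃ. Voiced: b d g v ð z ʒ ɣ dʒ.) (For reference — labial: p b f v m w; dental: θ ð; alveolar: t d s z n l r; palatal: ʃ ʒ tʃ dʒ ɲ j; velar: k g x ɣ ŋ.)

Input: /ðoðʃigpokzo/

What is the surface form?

[ðoθʃikpogzo]

Rule 1: /ð/ before /ʃ/ (voiceless) → [θ]
Rule 1: /g/ before /p/ (voiceless) → [k]
Rule 1: /k/ before /z/ (voiced) → [g]
After rule 1: ðoθʃikpogzo
Rule 2: no segment meets the rule's conditions; no change.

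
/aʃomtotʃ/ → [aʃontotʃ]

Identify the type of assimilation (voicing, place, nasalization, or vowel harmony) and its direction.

place assimilation, regressive

/m/→[n].
Each target copies a feature from the following segment, so the direction is regressive.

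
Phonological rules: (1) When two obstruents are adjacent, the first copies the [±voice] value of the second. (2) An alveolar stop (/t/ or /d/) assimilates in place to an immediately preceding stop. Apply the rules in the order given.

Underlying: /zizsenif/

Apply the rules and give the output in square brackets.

[zissenif]

Rule 1: /z/ before /s/ (voiceless) → [s]
After rule 1: zissenif
Rule 2: no segment meets the rule's conditions; no change.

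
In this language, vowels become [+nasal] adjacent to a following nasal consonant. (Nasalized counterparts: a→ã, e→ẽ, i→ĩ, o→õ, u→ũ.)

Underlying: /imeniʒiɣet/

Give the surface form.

[ĩmẽniʒiɣet]

/i/ before nasal /m/ → [ĩ]
/e/ before nasal /n/ → [ẽ]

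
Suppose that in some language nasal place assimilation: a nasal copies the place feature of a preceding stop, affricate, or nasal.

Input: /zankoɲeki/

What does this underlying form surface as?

no segment meets the rule's conditions; no change.

[zankoɲeki]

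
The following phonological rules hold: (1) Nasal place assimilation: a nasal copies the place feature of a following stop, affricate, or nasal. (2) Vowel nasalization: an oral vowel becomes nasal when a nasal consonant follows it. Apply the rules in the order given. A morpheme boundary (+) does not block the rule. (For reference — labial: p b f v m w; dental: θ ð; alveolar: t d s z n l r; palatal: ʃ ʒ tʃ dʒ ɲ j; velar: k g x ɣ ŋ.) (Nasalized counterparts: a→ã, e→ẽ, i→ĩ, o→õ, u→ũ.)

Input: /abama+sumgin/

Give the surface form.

Rule 1: /m/ before /g/ (velar) → [ŋ]
After rule 1: abama+suŋgin
Rule 2: /a/ before nasal /m/ → [ã]
Rule 2: /u/ before nasal /ŋ/ → [ũ]
Rule 2: /i/ before nasal /n/ → [ĩ]

[abãma+sũŋgĩn]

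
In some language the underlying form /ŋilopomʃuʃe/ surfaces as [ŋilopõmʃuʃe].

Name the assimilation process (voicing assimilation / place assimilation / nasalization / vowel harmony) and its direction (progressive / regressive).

/o/→[õ].
Each target copies a feature from the following segment, so the direction is regressive.

nasalization, regressive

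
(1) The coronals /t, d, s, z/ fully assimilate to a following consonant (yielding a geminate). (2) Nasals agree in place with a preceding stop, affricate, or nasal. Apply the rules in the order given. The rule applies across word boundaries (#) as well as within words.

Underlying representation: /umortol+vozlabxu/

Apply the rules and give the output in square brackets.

Rule 1: /z/ before /l/ → [l] (total assimilation)
After rule 1: umortol+vollabxu
Rule 2: no segment meets the rule's conditions; no change.

[umortol+vollabxu]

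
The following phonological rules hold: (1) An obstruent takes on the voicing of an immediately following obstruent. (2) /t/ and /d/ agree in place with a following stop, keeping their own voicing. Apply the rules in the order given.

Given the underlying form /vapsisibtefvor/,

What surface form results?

Rule 1: /b/ before /t/ (voiceless) → [p]
Rule 1: /f/ before /v/ (voiced) → [v]
After rule 1: vapsisiptevvor
Rule 2: no segment meets the rule's conditions; no change.

[vapsisiptevvor]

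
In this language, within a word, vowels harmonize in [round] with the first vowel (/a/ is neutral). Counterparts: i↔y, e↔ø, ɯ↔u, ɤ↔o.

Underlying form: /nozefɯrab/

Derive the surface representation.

/e/ harmonizes with /o/ ([+round]) → [ø]
/ɯ/ harmonizes with /o/ ([+round]) → [u]

[nozøfurab]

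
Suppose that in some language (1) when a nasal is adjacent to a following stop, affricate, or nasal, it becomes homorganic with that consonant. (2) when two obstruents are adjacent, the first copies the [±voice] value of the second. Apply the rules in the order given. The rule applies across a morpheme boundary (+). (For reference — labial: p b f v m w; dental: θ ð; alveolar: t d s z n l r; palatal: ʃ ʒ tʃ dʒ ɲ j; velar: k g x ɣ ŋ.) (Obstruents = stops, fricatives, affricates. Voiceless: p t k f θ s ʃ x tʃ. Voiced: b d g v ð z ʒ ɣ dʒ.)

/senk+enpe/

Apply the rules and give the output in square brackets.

Rule 1: /n/ before /k/ (velar) → [ŋ]
Rule 1: /n/ before /p/ (labial) → [m]
After rule 1: seŋk+empe
Rule 2: no segment meets the rule's conditions; no change.

[seŋk+empe]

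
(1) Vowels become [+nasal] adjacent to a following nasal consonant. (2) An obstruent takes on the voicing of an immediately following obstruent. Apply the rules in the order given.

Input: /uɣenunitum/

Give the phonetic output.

[uɣẽnũnitũm]

Rule 1: /e/ before nasal /n/ → [ẽ]
Rule 1: /u/ before nasal /n/ → [ũ]
Rule 1: /u/ before nasal /m/ → [ũ]
After rule 1: uɣẽnũnitũm
Rule 2: no segment meets the rule's conditions; no change.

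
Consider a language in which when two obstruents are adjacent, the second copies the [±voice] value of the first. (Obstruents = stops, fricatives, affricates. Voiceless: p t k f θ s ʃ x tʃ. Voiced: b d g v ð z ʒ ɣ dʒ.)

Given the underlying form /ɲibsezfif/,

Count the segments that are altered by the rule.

/s/ after /b/ (voiced) → [z]
/f/ after /z/ (voiced) → [v]
2 segments change.

2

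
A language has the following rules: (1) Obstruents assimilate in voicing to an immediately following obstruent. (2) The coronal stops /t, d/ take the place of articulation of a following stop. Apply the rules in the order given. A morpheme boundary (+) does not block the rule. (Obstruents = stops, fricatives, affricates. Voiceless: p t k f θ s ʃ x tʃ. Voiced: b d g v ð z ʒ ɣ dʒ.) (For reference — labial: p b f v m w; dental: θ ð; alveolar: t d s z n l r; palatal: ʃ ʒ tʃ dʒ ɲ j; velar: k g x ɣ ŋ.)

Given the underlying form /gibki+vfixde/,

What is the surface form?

Rule 1: /b/ before /k/ (voiceless) → [p]
Rule 1: /v/ before /f/ (voiceless) → [f]
Rule 1: /x/ before /d/ (voiced) → [ɣ]
After rule 1: gipki+ffiɣde
Rule 2: no segment meets the rule's conditions; no change.

[gipki+ffiɣde]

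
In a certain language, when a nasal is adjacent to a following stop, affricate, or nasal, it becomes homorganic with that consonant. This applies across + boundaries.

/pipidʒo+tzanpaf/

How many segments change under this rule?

1

/n/ before /p/ (labial) → [m]
1 segment changes.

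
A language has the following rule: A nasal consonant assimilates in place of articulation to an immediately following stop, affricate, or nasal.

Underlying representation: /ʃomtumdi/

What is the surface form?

[ʃontundi]

/m/ before /t/ (alveolar) → [n]
/m/ before /d/ (alveolar) → [n]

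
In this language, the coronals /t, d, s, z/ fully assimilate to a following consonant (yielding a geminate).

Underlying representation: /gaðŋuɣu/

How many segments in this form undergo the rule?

No segment meets the rule's conditions.

0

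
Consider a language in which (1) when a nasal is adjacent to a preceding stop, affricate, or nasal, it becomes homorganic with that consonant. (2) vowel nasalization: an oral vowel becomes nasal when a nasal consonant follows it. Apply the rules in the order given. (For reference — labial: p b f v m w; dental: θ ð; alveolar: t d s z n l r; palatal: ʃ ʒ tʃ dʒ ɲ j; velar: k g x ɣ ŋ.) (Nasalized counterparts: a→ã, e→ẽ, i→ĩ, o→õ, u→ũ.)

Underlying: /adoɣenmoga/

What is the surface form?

Rule 1: /m/ after /n/ (alveolar) → [n]
After rule 1: adoɣennoga
Rule 2: /e/ before nasal /n/ → [ẽ]

[adoɣẽnnoga]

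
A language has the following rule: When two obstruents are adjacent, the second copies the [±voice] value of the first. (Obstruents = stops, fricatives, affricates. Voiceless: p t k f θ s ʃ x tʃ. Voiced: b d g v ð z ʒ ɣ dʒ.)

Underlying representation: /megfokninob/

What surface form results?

/f/ after /g/ (voiced) → [v]

[megvokninob]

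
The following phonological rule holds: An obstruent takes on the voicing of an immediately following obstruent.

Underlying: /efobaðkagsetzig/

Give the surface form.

/ð/ before /k/ (voiceless) → [θ]
/g/ before /s/ (voiceless) → [k]
/t/ before /z/ (voiced) → [d]

[efobaθkaksedzig]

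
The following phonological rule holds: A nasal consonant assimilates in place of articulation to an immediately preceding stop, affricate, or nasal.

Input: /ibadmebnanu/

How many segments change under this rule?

/m/ after /d/ (alveolar) → [n]
/n/ after /b/ (labial) → [m]
2 segments change.

2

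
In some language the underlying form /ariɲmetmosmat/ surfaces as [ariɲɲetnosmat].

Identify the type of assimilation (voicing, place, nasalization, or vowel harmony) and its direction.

/m/→[ɲ] /m/→[n].
Each target copies a feature from the preceding segment, so the direction is progressive.

place assimilation, progressive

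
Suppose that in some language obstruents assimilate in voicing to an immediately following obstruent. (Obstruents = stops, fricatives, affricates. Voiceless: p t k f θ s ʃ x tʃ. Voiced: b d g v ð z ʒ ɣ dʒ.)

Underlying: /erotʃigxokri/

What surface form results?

/g/ before /x/ (voiceless) → [k]

[erotʃikxokri]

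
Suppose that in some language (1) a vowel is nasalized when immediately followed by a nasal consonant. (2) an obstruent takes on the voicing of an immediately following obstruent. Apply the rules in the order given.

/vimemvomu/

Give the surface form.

[vĩmẽmvõmu]

Rule 1: /i/ before nasal /m/ → [ĩ]
Rule 1: /e/ before nasal /m/ → [ẽ]
Rule 1: /o/ before nasal /m/ → [õ]
After rule 1: vĩmẽmvõmu
Rule 2: no segment meets the rule's conditions; no change.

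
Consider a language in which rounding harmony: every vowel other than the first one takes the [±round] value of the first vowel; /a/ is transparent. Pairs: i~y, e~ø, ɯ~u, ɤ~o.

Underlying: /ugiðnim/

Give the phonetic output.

[ugyðnym]

/i/ harmonizes with /u/ ([+round]) → [y]
/i/ harmonizes with /u/ ([+round]) → [y]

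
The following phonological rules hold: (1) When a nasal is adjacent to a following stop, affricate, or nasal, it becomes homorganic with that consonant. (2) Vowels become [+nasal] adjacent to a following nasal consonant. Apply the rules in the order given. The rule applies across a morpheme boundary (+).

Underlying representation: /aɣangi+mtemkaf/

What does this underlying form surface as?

Rule 1: /n/ before /g/ (velar) → [ŋ]
Rule 1: /m/ before /t/ (alveolar) → [n]
Rule 1: /m/ before /k/ (velar) → [ŋ]
After rule 1: aɣaŋgi+nteŋkaf
Rule 2: /a/ before nasal /ŋ/ → [ã]
Rule 2: /i/ before nasal /n/ → [ĩ]
Rule 2: /e/ before nasal /ŋ/ → [ẽ]

[aɣãŋgĩ+ntẽŋkaf]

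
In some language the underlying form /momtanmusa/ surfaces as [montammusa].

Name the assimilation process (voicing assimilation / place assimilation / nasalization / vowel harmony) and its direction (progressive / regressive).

/m/→[n] /n/→[m].
Each target copies a feature from the following segment, so the direction is regressive.

place assimilation, regressive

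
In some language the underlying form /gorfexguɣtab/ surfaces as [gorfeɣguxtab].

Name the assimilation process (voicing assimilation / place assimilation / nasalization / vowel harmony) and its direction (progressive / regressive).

/x/→[ɣ] /ɣ/→[x].
Each target copies a feature from the following segment, so the direction is regressive.

voicing assimilation, regressive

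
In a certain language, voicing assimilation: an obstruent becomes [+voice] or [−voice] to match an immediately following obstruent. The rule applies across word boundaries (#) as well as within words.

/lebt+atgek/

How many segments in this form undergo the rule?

2

/b/ before /t/ (voiceless) → [p]
/t/ before /g/ (voiced) → [d]
2 segments change.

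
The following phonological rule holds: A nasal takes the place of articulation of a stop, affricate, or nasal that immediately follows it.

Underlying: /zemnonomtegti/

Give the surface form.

[zennonontegti]

/m/ before /n/ (alveolar) → [n]
/m/ before /t/ (alveolar) → [n]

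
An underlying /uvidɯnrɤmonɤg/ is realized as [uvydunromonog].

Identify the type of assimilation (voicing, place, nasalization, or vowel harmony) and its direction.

/i/→[y] /ɯ/→[u] /ɤ/→[o] /ɤ/→[o].
Vowels agree with the first vowel, so the harmony is progressive.

vowel harmony, progressive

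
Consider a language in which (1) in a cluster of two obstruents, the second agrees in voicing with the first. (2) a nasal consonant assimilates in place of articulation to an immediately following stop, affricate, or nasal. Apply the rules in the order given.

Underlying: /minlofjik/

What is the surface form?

Rule 1: no segment meets the rule's conditions; no change.
After rule 1: minlofjik
Rule 2: no segment meets the rule's conditions; no change.

[minlofjik]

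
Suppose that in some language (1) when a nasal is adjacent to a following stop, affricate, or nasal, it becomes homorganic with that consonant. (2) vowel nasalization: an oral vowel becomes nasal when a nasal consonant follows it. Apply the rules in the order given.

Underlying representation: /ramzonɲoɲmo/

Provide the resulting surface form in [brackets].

[rãmzõɲɲõmmo]

Rule 1: /n/ before /ɲ/ (palatal) → [ɲ]
Rule 1: /ɲ/ before /m/ (labial) → [m]
After rule 1: ramzoɲɲommo
Rule 2: /a/ before nasal /m/ → [ã]
Rule 2: /o/ before nasal /ɲ/ → [õ]
Rule 2: /o/ before nasal /m/ → [õ]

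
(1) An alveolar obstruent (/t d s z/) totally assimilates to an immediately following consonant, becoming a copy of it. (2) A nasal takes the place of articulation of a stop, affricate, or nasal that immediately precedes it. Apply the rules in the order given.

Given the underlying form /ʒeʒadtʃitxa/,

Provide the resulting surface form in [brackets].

Rule 1: /d/ before /tʃ/ → [tʃ] (total assimilation)
Rule 1: /t/ before /x/ → [x] (total assimilation)
After rule 1: ʒeʒatʃtʃixxa
Rule 2: no segment meets the rule's conditions; no change.

[ʒeʒatʃtʃixxa]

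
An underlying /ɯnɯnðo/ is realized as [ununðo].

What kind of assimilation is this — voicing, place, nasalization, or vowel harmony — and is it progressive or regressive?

vowel harmony, regressive

/ɯ/→[u] /ɯ/→[u].
Vowels agree with the last vowel, so the harmony is regressive.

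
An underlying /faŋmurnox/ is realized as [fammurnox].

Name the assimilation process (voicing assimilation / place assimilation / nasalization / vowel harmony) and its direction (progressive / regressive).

place assimilation, regressive

/ŋ/→[m].
Each target copies a feature from the following segment, so the direction is regressive.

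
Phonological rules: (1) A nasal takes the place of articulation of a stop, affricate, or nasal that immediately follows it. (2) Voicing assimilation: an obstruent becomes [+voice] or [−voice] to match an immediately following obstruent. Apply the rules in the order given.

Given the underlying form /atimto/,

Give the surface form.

Rule 1: /m/ before /t/ (alveolar) → [n]
After rule 1: atinto
Rule 2: no segment meets the rule's conditions; no change.

[atinto]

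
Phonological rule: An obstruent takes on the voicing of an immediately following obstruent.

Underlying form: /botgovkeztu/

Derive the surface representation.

/t/ before /g/ (voiced) → [d]
/v/ before /k/ (voiceless) → [f]
/z/ before /t/ (voiceless) → [s]

[bodgofkestu]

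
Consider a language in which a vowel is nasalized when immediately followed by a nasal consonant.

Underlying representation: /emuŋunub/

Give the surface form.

[ẽmũŋũnub]

/e/ before nasal /m/ → [ẽ]
/u/ before nasal /ŋ/ → [ũ]
/u/ before nasal /n/ → [ũ]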